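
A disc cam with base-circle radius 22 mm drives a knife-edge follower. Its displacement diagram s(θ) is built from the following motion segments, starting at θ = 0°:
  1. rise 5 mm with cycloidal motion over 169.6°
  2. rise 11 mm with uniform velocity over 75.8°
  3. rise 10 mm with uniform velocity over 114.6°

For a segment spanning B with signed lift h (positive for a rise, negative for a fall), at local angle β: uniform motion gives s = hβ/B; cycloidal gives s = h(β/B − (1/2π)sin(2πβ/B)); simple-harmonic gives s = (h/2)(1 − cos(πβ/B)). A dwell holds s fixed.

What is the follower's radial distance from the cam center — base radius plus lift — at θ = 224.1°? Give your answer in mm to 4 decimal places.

seg 1 [0°–169.6°] cycloidal, h=5: full span → s += 5 → s = 5.0000
seg 2 [169.6°–245.4°] uniform, h=11: θ=224.1° here. β=54.5, B=75.8. 11·54.5/75.8 = 7.9090 → s = 12.9090
radial distance = base radius + s = 22 + 12.9090 = 34.9090

34.9090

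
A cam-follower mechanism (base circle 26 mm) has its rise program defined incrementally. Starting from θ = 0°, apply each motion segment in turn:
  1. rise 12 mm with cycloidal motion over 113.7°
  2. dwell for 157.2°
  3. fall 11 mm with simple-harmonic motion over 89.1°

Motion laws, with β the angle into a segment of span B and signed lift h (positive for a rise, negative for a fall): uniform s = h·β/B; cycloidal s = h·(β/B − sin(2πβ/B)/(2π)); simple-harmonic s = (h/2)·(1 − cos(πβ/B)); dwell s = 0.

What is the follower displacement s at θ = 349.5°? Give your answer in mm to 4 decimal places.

seg 1 [0°–113.7°] cycloidal, h=12: full span → s += 12 → s = 12.0000
seg 2 [113.7°–270.9°] dwell: s stays 12.0000
seg 3 [270.9°–360°] simple-harmonic, h=-11: θ=349.5° here. β=78.6, B=89.1. -11/2·(1 − cos(π·0.8822)) = -10.6274 → s = 1.3726

1.3726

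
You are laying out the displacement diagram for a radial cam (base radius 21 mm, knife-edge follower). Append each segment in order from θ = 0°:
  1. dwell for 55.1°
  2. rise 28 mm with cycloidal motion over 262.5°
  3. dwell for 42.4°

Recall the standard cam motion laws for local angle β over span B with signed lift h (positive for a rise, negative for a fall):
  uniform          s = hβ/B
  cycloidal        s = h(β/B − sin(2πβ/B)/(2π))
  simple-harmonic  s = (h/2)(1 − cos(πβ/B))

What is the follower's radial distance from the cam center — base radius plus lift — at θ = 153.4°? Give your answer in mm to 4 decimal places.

seg 1 [0°–55.1°] dwell: s stays 0.0000
seg 2 [55.1°–317.6°] cycloidal, h=28: θ=153.4° here. β=98.3, B=262.5. 28·(0.3745 − sin(2π·0.3745)/(2π)) = 7.3239 → s = 7.3239
radial distance = base radius + s = 21 + 7.3239 = 28.3239

28.3239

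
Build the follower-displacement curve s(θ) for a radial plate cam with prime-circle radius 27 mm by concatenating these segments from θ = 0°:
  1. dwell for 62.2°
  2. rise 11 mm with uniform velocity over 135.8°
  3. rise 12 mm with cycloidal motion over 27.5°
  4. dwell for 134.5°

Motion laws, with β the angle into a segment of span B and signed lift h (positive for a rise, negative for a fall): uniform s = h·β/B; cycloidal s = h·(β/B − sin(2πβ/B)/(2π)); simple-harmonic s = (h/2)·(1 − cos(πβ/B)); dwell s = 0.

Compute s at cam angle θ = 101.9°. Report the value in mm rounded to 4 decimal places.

seg 1 [0°–62.2°] dwell: s stays 0.0000
seg 2 [62.2°–198°] uniform, h=11: θ=101.9° here. β=39.7, B=135.8. 11·39.7/135.8 = 3.2158 → s = 3.2158

3.2158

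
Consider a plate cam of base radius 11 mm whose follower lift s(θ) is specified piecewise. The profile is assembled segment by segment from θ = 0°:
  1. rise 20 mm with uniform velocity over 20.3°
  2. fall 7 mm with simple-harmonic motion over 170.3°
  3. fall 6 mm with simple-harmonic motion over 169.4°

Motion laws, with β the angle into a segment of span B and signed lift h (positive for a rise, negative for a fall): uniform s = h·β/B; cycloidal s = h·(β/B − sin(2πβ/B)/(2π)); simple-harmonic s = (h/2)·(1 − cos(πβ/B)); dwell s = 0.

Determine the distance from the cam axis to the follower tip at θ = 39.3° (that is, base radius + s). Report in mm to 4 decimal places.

seg 1 [0°–20.3°] uniform, h=20: full span → s += 20 → s = 20.0000
seg 2 [20.3°–190.6°] simple-harmonic, h=-7: θ=39.3° here. β=19, B=170.3. -7/2·(1 − cos(π·0.1116)) = -0.2128 → s = 19.7872
radial distance = base radius + s = 11 + 19.7872 = 30.7872

30.7872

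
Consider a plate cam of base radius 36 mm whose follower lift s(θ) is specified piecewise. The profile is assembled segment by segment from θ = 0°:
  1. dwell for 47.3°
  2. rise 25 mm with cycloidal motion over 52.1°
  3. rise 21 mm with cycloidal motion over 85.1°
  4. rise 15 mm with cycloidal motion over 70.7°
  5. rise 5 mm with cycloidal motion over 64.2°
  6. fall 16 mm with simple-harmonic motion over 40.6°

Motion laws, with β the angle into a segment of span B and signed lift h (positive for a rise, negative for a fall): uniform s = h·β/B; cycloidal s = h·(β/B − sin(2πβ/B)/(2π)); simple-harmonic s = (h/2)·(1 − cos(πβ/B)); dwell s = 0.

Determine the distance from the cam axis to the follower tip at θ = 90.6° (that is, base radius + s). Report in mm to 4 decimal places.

seg 1 [0°–47.3°] dwell: s stays 0.0000
seg 2 [47.3°–99.4°] cycloidal, h=25: θ=90.6° here. β=43.3, B=52.1. 25·(0.8311 − sin(2π·0.8311)/(2π)) = 24.2508 → s = 24.2508
radial distance = base radius + s = 36 + 24.2508 = 60.2508

60.2508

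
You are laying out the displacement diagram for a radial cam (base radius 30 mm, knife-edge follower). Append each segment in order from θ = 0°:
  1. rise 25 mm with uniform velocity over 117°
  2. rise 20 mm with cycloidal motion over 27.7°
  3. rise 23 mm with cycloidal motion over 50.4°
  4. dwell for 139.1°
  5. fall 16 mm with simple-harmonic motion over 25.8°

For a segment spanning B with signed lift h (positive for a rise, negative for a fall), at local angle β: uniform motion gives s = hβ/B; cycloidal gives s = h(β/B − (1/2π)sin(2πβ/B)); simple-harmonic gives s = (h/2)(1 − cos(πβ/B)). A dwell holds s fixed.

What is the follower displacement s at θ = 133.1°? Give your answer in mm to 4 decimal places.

seg 1 [0°–117°] uniform, h=25: full span → s += 25 → s = 25.0000
seg 2 [117°–144.7°] cycloidal, h=20: θ=133.1° here. β=16.1, B=27.7. 20·(0.5812 − sin(2π·0.5812)/(2π)) = 13.1795 → s = 38.1795

38.1795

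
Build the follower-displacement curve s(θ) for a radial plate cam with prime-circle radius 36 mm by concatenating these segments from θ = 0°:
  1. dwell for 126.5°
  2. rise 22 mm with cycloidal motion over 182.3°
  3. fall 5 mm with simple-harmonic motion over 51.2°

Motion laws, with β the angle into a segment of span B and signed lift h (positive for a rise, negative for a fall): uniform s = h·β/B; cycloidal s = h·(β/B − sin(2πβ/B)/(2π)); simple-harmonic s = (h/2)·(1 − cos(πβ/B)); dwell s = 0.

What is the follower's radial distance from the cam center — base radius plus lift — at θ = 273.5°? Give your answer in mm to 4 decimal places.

seg 1 [0°–126.5°] dwell: s stays 0.0000
seg 2 [126.5°–308.8°] cycloidal, h=22: θ=273.5° here. β=147, B=182.3. 22·(0.8064 − sin(2π·0.8064)/(2π)) = 21.0241 → s = 21.0241
radial distance = base radius + s = 36 + 21.0241 = 57.0241

57.0241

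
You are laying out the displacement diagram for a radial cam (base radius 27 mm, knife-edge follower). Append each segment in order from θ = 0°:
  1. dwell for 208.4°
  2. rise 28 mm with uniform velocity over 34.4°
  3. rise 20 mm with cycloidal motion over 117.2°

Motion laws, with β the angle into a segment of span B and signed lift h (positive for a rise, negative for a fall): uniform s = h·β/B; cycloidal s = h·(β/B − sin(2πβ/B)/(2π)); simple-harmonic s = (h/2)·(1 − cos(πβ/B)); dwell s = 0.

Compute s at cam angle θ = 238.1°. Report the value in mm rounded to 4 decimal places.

seg 1 [0°–208.4°] dwell: s stays 0.0000
seg 2 [208.4°–242.8°] uniform, h=28: θ=238.1° here. β=29.7, B=34.4. 28·29.7/34.4 = 24.1744 → s = 24.1744

24.1744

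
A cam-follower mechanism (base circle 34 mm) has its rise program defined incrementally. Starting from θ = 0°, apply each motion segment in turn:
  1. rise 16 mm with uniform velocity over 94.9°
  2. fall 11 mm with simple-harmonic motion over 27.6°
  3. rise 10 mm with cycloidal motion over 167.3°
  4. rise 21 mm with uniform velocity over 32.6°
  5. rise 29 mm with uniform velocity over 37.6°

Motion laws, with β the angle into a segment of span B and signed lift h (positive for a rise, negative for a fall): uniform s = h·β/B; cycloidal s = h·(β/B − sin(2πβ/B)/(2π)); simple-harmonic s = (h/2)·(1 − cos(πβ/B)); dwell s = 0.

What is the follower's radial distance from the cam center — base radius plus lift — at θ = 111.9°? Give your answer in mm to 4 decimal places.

seg 1 [0°–94.9°] uniform, h=16: full span → s += 16 → s = 16.0000
seg 2 [94.9°–122.5°] simple-harmonic, h=-11: θ=111.9° here. β=17, B=27.6. -11/2·(1 − cos(π·0.6159)) = -7.4593 → s = 8.5407
radial distance = base radius + s = 34 + 8.5407 = 42.5407

42.5407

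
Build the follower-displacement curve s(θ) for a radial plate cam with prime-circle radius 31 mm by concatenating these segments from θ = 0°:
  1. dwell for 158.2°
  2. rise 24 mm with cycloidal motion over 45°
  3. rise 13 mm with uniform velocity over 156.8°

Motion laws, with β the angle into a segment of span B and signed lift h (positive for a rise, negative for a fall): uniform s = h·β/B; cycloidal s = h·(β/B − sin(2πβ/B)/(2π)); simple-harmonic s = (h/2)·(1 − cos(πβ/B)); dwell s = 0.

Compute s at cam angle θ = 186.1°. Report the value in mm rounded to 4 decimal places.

seg 1 [0°–158.2°] dwell: s stays 0.0000
seg 2 [158.2°–203.2°] cycloidal, h=24: θ=186.1° here. β=27.9, B=45. 24·(0.6200 − sin(2π·0.6200)/(2π)) = 17.4948 → s = 17.4948

17.4948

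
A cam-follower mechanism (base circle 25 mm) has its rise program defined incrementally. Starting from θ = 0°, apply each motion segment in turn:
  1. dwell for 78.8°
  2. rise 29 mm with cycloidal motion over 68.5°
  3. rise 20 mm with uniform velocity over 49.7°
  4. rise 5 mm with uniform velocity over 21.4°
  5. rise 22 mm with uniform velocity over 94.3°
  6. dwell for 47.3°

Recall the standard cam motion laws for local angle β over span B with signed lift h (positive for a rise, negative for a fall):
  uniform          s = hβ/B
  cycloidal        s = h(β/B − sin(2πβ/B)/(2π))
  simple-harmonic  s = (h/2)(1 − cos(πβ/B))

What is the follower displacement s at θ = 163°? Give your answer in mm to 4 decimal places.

seg 1 [0°–78.8°] dwell: s stays 0.0000
seg 2 [78.8°–147.3°] cycloidal, h=29: full span → s += 29 → s = 29.0000
seg 3 [147.3°–197°] uniform, h=20: θ=163° here. β=15.7, B=49.7. 20·15.7/49.7 = 6.3179 → s = 35.3179

35.3179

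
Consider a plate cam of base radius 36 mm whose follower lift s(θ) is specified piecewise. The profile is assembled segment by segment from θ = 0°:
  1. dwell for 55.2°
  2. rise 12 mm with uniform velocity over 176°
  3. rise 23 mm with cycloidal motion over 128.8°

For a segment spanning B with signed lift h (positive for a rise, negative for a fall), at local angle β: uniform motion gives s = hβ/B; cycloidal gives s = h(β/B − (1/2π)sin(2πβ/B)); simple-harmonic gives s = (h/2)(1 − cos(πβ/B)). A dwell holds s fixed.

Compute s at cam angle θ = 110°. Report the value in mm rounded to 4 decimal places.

seg 1 [0°–55.2°] dwell: s stays 0.0000
seg 2 [55.2°–231.2°] uniform, h=12: θ=110° here. β=54.8, B=176. 12·54.8/176 = 3.7364 → s = 3.7364

3.7364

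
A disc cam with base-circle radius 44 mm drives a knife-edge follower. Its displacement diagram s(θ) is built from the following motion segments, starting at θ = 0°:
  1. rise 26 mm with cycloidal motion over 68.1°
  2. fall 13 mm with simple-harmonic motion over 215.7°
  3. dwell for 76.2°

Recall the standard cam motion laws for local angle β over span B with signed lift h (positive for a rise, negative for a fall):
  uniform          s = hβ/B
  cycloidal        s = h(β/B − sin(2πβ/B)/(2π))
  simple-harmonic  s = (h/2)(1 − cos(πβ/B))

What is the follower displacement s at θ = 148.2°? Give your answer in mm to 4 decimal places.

seg 1 [0°–68.1°] cycloidal, h=26: full span → s += 26 → s = 26.0000
seg 2 [68.1°–283.8°] simple-harmonic, h=-13: θ=148.2° here. β=80.1, B=215.7. -13/2·(1 − cos(π·0.3713)) = -3.9438 → s = 22.0562

22.0562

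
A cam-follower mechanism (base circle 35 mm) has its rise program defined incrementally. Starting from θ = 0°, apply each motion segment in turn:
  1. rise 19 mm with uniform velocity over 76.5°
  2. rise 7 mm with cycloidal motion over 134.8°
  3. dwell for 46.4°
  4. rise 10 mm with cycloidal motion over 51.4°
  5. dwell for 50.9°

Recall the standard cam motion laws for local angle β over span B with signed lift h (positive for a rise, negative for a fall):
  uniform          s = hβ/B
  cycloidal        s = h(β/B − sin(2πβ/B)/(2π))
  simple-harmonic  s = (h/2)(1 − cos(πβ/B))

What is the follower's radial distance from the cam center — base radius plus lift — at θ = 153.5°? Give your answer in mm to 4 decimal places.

seg 1 [0°–76.5°] uniform, h=19: full span → s += 19 → s = 19.0000
seg 2 [76.5°–211.3°] cycloidal, h=7: θ=153.5° here. β=77, B=134.8. 7·(0.5712 − sin(2π·0.5712)/(2π)) = 4.4806 → s = 23.4806
radial distance = base radius + s = 35 + 23.4806 = 58.4806

58.4806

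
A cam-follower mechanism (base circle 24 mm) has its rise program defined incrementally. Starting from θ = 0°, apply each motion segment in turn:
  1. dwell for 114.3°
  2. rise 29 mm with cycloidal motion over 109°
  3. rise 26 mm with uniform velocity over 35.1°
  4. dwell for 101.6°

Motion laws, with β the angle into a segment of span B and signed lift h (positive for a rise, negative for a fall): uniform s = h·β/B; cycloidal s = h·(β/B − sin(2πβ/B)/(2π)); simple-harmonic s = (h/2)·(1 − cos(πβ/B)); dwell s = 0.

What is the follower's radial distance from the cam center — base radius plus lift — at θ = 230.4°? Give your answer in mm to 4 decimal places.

seg 1 [0°–114.3°] dwell: s stays 0.0000
seg 2 [114.3°–223.3°] cycloidal, h=29: full span → s += 29 → s = 29.0000
seg 3 [223.3°–258.4°] uniform, h=26: θ=230.4° here. β=7.1, B=35.1. 26·7.1/35.1 = 5.2593 → s = 34.2593
radial distance = base radius + s = 24 + 34.2593 = 58.2593

58.2593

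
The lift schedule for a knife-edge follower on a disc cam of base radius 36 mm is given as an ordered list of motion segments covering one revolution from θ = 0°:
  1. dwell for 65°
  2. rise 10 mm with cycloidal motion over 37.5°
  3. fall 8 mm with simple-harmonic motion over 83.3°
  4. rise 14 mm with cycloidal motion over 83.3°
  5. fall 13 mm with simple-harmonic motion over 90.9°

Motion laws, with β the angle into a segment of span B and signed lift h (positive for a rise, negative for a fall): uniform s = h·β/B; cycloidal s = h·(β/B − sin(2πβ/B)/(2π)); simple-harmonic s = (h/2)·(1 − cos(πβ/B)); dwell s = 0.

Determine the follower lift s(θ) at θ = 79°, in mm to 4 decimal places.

seg 1 [0°–65°] dwell: s stays 0.0000
seg 2 [65°–102.5°] cycloidal, h=10: θ=79° here. β=14, B=37.5. 10·(0.3733 − sin(2π·0.3733)/(2π)) = 2.5962 → s = 2.5962

2.5962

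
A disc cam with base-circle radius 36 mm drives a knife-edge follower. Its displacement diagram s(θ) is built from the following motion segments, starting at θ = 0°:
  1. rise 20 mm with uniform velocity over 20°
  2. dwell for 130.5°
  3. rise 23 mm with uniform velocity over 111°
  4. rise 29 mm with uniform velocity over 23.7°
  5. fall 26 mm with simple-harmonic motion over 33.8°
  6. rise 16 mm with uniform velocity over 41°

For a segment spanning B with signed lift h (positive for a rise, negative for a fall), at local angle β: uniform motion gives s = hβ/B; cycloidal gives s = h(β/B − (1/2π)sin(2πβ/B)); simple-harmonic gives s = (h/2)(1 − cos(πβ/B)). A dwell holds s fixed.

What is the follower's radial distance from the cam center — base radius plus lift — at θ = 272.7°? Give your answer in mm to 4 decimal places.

seg 1 [0°–20°] uniform, h=20: full span → s += 20 → s = 20.0000
seg 2 [20°–150.5°] dwell: s stays 20.0000
seg 3 [150.5°–261.5°] uniform, h=23: full span → s += 23 → s = 43.0000
seg 4 [261.5°–285.2°] uniform, h=29: θ=272.7° here. β=11.2, B=23.7. 29·11.2/23.7 = 13.7046 → s = 56.7046
radial distance = base radius + s = 36 + 56.7046 = 92.7046

92.7046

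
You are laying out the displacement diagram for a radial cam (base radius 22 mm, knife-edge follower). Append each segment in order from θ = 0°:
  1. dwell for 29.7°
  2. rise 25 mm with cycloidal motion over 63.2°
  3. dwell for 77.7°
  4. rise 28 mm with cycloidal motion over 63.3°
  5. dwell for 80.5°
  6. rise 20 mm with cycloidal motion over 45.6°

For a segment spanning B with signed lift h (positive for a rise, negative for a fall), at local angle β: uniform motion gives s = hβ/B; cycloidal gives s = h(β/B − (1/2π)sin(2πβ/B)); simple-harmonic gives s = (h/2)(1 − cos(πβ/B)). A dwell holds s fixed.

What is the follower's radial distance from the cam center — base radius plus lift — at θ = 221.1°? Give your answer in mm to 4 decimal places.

seg 1 [0°–29.7°] dwell: s stays 0.0000
seg 2 [29.7°–92.9°] cycloidal, h=25: full span → s += 25 → s = 25.0000
seg 3 [92.9°–170.6°] dwell: s stays 25.0000
seg 4 [170.6°–233.9°] cycloidal, h=28: θ=221.1° here. β=50.5, B=63.3. 28·(0.7978 − sin(2π·0.7978)/(2π)) = 26.5950 → s = 51.5950
radial distance = base radius + s = 22 + 51.5950 = 73.5950

73.5950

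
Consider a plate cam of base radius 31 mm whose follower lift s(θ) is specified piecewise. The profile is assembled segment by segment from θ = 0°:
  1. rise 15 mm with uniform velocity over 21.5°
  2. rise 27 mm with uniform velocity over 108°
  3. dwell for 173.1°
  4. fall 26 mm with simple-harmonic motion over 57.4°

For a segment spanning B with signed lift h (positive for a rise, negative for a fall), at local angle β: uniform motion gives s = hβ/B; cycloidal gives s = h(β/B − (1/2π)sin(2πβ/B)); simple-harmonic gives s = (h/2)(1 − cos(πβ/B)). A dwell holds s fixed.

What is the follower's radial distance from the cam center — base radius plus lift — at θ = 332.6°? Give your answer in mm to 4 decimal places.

seg 1 [0°–21.5°] uniform, h=15: full span → s += 15 → s = 15.0000
seg 2 [21.5°–129.5°] uniform, h=27: full span → s += 27 → s = 42.0000
seg 3 [129.5°–302.6°] dwell: s stays 42.0000
seg 4 [302.6°–360°] simple-harmonic, h=-26: θ=332.6° here. β=30, B=57.4. -26/2·(1 − cos(π·0.5226)) = -13.9242 → s = 28.0758
radial distance = base radius + s = 31 + 28.0758 = 59.0758

59.0758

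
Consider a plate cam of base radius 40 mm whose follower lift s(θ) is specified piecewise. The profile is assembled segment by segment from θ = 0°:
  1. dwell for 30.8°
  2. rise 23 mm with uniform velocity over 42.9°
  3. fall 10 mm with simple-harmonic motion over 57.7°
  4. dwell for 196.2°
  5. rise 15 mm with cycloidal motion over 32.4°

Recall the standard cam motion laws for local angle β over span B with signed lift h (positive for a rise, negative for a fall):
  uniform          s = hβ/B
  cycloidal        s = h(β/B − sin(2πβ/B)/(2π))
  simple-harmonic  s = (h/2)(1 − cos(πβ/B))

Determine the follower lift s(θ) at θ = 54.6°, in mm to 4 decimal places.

seg 1 [0°–30.8°] dwell: s stays 0.0000
seg 2 [30.8°–73.7°] uniform, h=23: θ=54.6° here. β=23.8, B=42.9. 23·23.8/42.9 = 12.7599 → s = 12.7599

12.7599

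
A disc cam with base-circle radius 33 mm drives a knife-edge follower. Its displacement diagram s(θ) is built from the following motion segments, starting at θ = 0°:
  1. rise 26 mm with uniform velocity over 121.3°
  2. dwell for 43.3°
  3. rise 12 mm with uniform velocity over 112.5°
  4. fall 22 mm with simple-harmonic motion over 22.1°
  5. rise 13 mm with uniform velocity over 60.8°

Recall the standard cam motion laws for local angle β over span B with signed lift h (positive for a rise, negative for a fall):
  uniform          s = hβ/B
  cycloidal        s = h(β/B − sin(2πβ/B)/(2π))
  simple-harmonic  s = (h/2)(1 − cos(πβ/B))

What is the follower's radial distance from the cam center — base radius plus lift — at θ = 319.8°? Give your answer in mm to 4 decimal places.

seg 1 [0°–121.3°] uniform, h=26: full span → s += 26 → s = 26.0000
seg 2 [121.3°–164.6°] dwell: s stays 26.0000
seg 3 [164.6°–277.1°] uniform, h=12: full span → s += 12 → s = 38.0000
seg 4 [277.1°–299.2°] simple-harmonic, h=-22: full span → s += -22 → s = 16.0000
seg 5 [299.2°–360°] uniform, h=13: θ=319.8° here. β=20.6, B=60.8. 13·20.6/60.8 = 4.4046 → s = 20.4046
radial distance = base radius + s = 33 + 20.4046 = 53.4046

53.4046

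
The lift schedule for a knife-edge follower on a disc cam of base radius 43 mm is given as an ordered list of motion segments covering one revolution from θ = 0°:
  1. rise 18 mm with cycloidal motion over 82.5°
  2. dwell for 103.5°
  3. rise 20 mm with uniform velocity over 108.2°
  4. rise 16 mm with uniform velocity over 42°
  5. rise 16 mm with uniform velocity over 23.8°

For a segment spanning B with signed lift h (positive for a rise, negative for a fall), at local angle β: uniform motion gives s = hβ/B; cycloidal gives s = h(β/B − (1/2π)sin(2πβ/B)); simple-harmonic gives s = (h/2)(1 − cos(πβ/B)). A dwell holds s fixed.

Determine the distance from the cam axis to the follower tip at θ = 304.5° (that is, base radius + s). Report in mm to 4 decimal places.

seg 1 [0°–82.5°] cycloidal, h=18: full span → s += 18 → s = 18.0000
seg 2 [82.5°–186°] dwell: s stays 18.0000
seg 3 [186°–294.2°] uniform, h=20: full span → s += 20 → s = 38.0000
seg 4 [294.2°–336.2°] uniform, h=16: θ=304.5° here. β=10.3, B=42. 16·10.3/42 = 3.9238 → s = 41.9238
radial distance = base radius + s = 43 + 41.9238 = 84.9238

84.9238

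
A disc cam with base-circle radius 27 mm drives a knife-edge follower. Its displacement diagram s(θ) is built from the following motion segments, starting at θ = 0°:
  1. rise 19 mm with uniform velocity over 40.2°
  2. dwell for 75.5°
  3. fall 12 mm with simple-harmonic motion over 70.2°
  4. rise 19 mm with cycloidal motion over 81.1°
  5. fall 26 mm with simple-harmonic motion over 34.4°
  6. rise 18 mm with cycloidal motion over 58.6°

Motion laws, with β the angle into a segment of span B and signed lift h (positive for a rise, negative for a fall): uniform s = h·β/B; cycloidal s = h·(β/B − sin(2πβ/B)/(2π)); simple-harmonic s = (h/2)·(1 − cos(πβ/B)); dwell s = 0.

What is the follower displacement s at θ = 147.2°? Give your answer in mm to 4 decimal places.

seg 1 [0°–40.2°] uniform, h=19: full span → s += 19 → s = 19.0000
seg 2 [40.2°–115.7°] dwell: s stays 19.0000
seg 3 [115.7°–185.9°] simple-harmonic, h=-12: θ=147.2° here. β=31.5, B=70.2. -12/2·(1 − cos(π·0.4487)) = -5.0375 → s = 13.9625

13.9625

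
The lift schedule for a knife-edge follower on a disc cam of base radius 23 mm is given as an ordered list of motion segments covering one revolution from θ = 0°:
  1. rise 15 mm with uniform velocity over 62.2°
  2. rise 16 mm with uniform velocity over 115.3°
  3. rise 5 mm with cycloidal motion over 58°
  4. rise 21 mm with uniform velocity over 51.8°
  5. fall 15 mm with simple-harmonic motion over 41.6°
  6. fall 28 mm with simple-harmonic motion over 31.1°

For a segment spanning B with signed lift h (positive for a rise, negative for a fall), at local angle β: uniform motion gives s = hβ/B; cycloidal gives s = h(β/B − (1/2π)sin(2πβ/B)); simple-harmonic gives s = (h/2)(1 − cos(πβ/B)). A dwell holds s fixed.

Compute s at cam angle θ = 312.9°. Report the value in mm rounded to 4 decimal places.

seg 1 [0°–62.2°] uniform, h=15: full span → s += 15 → s = 15.0000
seg 2 [62.2°–177.5°] uniform, h=16: full span → s += 16 → s = 31.0000
seg 3 [177.5°–235.5°] cycloidal, h=5: full span → s += 5 → s = 36.0000
seg 4 [235.5°–287.3°] uniform, h=21: full span → s += 21 → s = 57.0000
seg 5 [287.3°–328.9°] simple-harmonic, h=-15: θ=312.9° here. β=25.6, B=41.6. -15/2·(1 − cos(π·0.6154)) = -10.1595 → s = 46.8405

46.8405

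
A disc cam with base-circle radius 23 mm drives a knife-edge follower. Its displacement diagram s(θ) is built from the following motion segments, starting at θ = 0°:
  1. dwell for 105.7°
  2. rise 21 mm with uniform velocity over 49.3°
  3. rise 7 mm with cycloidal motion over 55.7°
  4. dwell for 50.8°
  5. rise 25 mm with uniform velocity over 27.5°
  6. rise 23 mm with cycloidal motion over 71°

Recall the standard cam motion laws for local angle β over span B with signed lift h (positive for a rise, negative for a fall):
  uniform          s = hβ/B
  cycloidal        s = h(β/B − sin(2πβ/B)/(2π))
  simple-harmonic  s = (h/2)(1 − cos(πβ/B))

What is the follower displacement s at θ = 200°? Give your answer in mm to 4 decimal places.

seg 1 [0°–105.7°] dwell: s stays 0.0000
seg 2 [105.7°–155°] uniform, h=21: full span → s += 21 → s = 21.0000
seg 3 [155°–210.7°] cycloidal, h=7: θ=200° here. β=45, B=55.7. 7·(0.8079 − sin(2π·0.8079)/(2π)) = 6.6965 → s = 27.6965

27.6965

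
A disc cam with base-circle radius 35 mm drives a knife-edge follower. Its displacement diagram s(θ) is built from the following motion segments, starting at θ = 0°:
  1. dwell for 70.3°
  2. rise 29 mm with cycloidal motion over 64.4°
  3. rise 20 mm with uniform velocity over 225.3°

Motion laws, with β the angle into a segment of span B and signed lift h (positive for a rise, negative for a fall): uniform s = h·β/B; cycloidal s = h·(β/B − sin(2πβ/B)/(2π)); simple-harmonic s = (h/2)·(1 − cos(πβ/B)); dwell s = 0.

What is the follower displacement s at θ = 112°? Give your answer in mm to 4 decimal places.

seg 1 [0°–70.3°] dwell: s stays 0.0000
seg 2 [70.3°–134.7°] cycloidal, h=29: θ=112° here. β=41.7, B=64.4. 29·(0.6475 − sin(2π·0.6475)/(2π)) = 22.4692 → s = 22.4692

22.4692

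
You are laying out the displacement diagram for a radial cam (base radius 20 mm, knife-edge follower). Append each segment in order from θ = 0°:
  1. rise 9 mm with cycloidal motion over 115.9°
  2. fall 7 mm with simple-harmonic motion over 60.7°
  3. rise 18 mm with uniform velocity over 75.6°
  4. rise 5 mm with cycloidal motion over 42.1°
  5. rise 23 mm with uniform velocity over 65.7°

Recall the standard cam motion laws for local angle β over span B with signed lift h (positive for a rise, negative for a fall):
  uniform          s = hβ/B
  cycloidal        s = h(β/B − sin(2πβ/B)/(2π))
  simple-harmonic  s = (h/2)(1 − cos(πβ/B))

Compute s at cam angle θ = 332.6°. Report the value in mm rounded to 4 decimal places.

seg 1 [0°–115.9°] cycloidal, h=9: full span → s += 9 → s = 9.0000
seg 2 [115.9°–176.6°] simple-harmonic, h=-7: full span → s += -7 → s = 2.0000
seg 3 [176.6°–252.2°] uniform, h=18: full span → s += 18 → s = 20.0000
seg 4 [252.2°–294.3°] cycloidal, h=5: full span → s += 5 → s = 25.0000
seg 5 [294.3°–360°] uniform, h=23: θ=332.6° here. β=38.3, B=65.7. 23·38.3/65.7 = 13.4079 → s = 38.4079

38.4079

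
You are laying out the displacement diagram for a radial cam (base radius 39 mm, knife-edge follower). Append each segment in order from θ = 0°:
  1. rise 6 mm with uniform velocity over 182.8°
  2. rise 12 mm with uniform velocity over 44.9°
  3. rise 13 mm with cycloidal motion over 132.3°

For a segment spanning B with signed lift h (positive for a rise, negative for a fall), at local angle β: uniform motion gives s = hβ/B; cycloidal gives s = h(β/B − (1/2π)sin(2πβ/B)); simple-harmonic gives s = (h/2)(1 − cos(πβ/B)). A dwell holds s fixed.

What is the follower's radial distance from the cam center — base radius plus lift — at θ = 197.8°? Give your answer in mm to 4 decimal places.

seg 1 [0°–182.8°] uniform, h=6: full span → s += 6 → s = 6.0000
seg 2 [182.8°–227.7°] uniform, h=12: θ=197.8° here. β=15, B=44.9. 12·15/44.9 = 4.0089 → s = 10.0089
radial distance = base radius + s = 39 + 10.0089 = 49.0089

49.0089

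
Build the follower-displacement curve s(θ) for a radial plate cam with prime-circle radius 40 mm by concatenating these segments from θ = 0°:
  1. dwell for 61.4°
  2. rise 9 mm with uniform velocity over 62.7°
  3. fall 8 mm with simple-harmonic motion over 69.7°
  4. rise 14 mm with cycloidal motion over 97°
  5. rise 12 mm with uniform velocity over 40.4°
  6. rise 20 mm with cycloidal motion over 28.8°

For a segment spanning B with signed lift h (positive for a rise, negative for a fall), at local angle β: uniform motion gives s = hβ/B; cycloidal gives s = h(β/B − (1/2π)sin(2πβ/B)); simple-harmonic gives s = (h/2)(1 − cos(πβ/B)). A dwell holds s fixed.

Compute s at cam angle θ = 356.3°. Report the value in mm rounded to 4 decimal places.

seg 1 [0°–61.4°] dwell: s stays 0.0000
seg 2 [61.4°–124.1°] uniform, h=9: full span → s += 9 → s = 9.0000
seg 3 [124.1°–193.8°] simple-harmonic, h=-8: full span → s += -8 → s = 1.0000
seg 4 [193.8°–290.8°] cycloidal, h=14: full span → s += 14 → s = 15.0000
seg 5 [290.8°–331.2°] uniform, h=12: full span → s += 12 → s = 27.0000
seg 6 [331.2°–360°] cycloidal, h=20: θ=356.3° here. β=25.1, B=28.8. 20·(0.8715 − sin(2π·0.8715)/(2π)) = 19.7299 → s = 46.7299

46.7299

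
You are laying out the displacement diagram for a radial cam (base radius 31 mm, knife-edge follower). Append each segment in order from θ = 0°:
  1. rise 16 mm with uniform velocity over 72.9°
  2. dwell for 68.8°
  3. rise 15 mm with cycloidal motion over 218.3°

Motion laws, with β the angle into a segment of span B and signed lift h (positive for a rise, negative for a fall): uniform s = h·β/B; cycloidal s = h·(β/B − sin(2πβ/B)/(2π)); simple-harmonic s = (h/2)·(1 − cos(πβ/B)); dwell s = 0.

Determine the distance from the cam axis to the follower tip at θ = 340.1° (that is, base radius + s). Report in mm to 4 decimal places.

seg 1 [0°–72.9°] uniform, h=16: full span → s += 16 → s = 16.0000
seg 2 [72.9°–141.7°] dwell: s stays 16.0000
seg 3 [141.7°–360°] cycloidal, h=15: θ=340.1° here. β=198.4, B=218.3. 15·(0.9088 − sin(2π·0.9088)/(2π)) = 14.9265 → s = 30.9265
radial distance = base radius + s = 31 + 30.9265 = 61.9265

61.9265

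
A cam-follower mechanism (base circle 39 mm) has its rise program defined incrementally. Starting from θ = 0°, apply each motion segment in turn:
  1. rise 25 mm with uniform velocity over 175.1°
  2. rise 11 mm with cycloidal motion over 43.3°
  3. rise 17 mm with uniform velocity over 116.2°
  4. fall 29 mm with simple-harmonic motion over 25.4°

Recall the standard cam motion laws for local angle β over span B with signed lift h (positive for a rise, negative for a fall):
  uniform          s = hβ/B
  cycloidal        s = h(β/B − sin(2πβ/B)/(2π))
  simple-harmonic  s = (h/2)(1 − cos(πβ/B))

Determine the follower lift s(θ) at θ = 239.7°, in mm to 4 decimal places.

seg 1 [0°–175.1°] uniform, h=25: full span → s += 25 → s = 25.0000
seg 2 [175.1°–218.4°] cycloidal, h=11: full span → s += 11 → s = 36.0000
seg 3 [218.4°–334.6°] uniform, h=17: θ=239.7° here. β=21.3, B=116.2. 17·21.3/116.2 = 3.1162 → s = 39.1162

39.1162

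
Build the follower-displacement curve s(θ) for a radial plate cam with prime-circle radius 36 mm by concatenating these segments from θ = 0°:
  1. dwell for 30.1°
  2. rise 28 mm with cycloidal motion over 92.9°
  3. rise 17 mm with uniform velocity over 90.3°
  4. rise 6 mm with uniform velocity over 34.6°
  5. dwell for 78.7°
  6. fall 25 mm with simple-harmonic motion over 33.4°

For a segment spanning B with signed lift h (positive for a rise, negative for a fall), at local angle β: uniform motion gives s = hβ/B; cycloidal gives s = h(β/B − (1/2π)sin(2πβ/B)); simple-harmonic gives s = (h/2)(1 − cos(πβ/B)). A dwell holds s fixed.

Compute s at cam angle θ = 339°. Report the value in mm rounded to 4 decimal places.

seg 1 [0°–30.1°] dwell: s stays 0.0000
seg 2 [30.1°–123°] cycloidal, h=28: full span → s += 28 → s = 28.0000
seg 3 [123°–213.3°] uniform, h=17: full span → s += 17 → s = 45.0000
seg 4 [213.3°–247.9°] uniform, h=6: full span → s += 6 → s = 51.0000
seg 5 [247.9°–326.6°] dwell: s stays 51.0000
seg 6 [326.6°–360°] simple-harmonic, h=-25: θ=339° here. β=12.4, B=33.4. -25/2·(1 − cos(π·0.3713)) = -7.5810 → s = 43.4190

43.4190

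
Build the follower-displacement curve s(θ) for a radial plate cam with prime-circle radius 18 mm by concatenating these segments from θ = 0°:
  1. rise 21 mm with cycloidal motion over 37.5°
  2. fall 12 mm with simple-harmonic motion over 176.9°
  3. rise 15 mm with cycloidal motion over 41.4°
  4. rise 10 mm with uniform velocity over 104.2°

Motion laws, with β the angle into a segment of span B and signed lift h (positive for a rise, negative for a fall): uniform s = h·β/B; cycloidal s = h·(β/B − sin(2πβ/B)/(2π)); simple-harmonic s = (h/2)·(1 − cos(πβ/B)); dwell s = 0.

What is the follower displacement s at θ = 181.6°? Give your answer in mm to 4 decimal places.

seg 1 [0°–37.5°] cycloidal, h=21: full span → s += 21 → s = 21.0000
seg 2 [37.5°–214.4°] simple-harmonic, h=-12: θ=181.6° here. β=144.1, B=176.9. -12/2·(1 − cos(π·0.8146)) = -11.0105 → s = 9.9895

9.9895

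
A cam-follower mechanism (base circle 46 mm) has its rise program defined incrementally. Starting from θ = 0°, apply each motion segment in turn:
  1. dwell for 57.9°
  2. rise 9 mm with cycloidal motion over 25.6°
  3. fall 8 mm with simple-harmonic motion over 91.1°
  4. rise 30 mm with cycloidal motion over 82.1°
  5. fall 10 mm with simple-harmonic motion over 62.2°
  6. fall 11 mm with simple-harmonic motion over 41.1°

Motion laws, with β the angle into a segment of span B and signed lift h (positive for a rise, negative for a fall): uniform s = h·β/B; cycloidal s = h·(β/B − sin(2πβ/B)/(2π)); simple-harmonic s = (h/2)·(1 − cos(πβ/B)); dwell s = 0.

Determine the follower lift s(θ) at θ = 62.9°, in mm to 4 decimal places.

seg 1 [0°–57.9°] dwell: s stays 0.0000
seg 2 [57.9°–83.5°] cycloidal, h=9: θ=62.9° here. β=5, B=25.6. 9·(0.1953 − sin(2π·0.1953)/(2π)) = 0.4091 → s = 0.4091

0.4091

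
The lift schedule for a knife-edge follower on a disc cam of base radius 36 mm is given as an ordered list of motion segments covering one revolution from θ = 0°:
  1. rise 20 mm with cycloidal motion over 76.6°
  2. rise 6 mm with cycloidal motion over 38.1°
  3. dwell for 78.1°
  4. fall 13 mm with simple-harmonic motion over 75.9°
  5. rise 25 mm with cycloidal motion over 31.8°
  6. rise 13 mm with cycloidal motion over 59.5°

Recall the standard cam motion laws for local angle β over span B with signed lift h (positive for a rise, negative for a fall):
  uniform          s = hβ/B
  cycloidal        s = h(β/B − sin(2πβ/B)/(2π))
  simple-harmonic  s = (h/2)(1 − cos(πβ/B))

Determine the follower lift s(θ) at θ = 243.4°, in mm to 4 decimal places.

seg 1 [0°–76.6°] cycloidal, h=20: full span → s += 20 → s = 20.0000
seg 2 [76.6°–114.7°] cycloidal, h=6: full span → s += 6 → s = 26.0000
seg 3 [114.7°–192.8°] dwell: s stays 26.0000
seg 4 [192.8°–268.7°] simple-harmonic, h=-13: θ=243.4° here. β=50.6, B=75.9. -13/2·(1 − cos(π·0.6667)) = -9.7500 → s = 16.2500

16.2500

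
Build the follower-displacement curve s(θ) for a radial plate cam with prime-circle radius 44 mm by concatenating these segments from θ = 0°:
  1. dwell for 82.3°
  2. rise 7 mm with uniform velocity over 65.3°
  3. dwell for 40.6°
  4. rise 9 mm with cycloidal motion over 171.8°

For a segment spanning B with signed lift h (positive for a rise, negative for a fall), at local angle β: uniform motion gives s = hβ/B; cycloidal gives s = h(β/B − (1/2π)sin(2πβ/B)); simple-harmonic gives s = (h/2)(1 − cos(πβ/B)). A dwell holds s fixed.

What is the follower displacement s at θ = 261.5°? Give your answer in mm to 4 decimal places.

seg 1 [0°–82.3°] dwell: s stays 0.0000
seg 2 [82.3°–147.6°] uniform, h=7: full span → s += 7 → s = 7.0000
seg 3 [147.6°–188.2°] dwell: s stays 7.0000
seg 4 [188.2°–360°] cycloidal, h=9: θ=261.5° here. β=73.3, B=171.8. 9·(0.4267 − sin(2π·0.4267)/(2π)) = 3.2030 → s = 10.2030

10.2030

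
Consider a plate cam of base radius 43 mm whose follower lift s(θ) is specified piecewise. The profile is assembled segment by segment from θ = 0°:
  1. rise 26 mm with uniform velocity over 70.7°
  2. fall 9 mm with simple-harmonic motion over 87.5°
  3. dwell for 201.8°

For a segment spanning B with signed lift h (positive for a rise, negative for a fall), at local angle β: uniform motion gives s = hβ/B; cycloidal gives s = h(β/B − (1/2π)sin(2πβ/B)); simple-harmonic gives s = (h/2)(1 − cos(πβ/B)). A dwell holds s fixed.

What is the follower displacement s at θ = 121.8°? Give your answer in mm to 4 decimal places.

seg 1 [0°–70.7°] uniform, h=26: full span → s += 26 → s = 26.0000
seg 2 [70.7°–158.2°] simple-harmonic, h=-9: θ=121.8° here. β=51.1, B=87.5. -9/2·(1 − cos(π·0.5840)) = -5.6738 → s = 20.3262

20.3262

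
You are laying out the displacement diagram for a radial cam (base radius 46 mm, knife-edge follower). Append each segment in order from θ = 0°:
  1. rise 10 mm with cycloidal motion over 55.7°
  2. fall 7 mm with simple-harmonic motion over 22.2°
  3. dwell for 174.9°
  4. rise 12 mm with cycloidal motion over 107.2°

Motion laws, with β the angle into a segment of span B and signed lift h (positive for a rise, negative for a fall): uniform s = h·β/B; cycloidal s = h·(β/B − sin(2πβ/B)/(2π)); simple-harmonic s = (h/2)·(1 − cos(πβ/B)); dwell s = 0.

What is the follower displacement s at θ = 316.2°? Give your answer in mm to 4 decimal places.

seg 1 [0°–55.7°] cycloidal, h=10: full span → s += 10 → s = 10.0000
seg 2 [55.7°–77.9°] simple-harmonic, h=-7: full span → s += -7 → s = 3.0000
seg 3 [77.9°–252.8°] dwell: s stays 3.0000
seg 4 [252.8°–360°] cycloidal, h=12: θ=316.2° here. β=63.4, B=107.2. 12·(0.5914 − sin(2π·0.5914)/(2π)) = 8.1347 → s = 11.1347

11.1347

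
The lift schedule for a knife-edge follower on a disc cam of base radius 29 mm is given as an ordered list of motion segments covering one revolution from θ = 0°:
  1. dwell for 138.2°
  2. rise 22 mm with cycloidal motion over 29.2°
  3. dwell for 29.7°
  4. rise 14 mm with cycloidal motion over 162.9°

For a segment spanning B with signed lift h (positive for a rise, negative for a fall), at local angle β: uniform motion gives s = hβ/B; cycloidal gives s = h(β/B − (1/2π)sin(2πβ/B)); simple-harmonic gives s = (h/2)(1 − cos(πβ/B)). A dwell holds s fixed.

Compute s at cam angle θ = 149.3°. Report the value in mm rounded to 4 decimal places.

seg 1 [0°–138.2°] dwell: s stays 0.0000
seg 2 [138.2°–167.4°] cycloidal, h=22: θ=149.3° here. β=11.1, B=29.2. 22·(0.3801 − sin(2π·0.3801)/(2π)) = 5.9683 → s = 5.9683

5.9683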